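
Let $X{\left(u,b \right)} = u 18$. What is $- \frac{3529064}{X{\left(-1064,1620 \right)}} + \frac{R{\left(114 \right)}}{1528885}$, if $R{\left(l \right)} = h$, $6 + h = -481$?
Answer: $\frac{96348637261}{522878670} \approx 184.27$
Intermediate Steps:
$h = -487$ ($h = -6 - 481 = -487$)
$X{\left(u,b \right)} = 18 u$
$R{\left(l \right)} = -487$
$- \frac{3529064}{X{\left(-1064,1620 \right)}} + \frac{R{\left(114 \right)}}{1528885} = - \frac{3529064}{18 \left(-1064\right)} - \frac{487}{1528885} = - \frac{3529064}{-19152} - \frac{487}{1528885} = \left(-3529064\right) \left(- \frac{1}{19152}\right) - \frac{487}{1528885} = \frac{63019}{342} - \frac{487}{1528885} = \frac{96348637261}{522878670}$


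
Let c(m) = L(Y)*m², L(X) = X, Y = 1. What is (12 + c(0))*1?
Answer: 12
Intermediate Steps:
c(m) = m² (c(m) = 1*m² = m²)
(12 + c(0))*1 = (12 + 0²)*1 = (12 + 0)*1 = 12*1 = 12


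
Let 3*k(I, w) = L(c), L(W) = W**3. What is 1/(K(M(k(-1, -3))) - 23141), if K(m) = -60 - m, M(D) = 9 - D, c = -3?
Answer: -1/23219 ≈ -4.3068e-5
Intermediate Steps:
k(I, w) = -9 (k(I, w) = (1/3)*(-3)**3 = (1/3)*(-27) = -9)
1/(K(M(k(-1, -3))) - 23141) = 1/((-60 - (9 - 1*(-9))) - 23141) = 1/((-60 - (9 + 9)) - 23141) = 1/((-60 - 1*18) - 23141) = 1/((-60 - 18) - 23141) = 1/(-78 - 23141) = 1/(-23219) = -1/23219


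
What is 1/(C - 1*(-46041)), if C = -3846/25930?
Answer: 12965/596919642 ≈ 2.1720e-5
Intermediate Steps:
C = -1923/12965 (C = -3846*1/25930 = -1923/12965 ≈ -0.14832)
1/(C - 1*(-46041)) = 1/(-1923/12965 - 1*(-46041)) = 1/(-1923/12965 + 46041) = 1/(596919642/12965) = 12965/596919642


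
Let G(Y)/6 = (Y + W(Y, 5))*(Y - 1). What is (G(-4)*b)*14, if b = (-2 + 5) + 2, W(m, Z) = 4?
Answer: 0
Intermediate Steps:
b = 5 (b = 3 + 2 = 5)
G(Y) = 6*(-1 + Y)*(4 + Y) (G(Y) = 6*((Y + 4)*(Y - 1)) = 6*((4 + Y)*(-1 + Y)) = 6*((-1 + Y)*(4 + Y)) = 6*(-1 + Y)*(4 + Y))
(G(-4)*b)*14 = ((-24 + 6*(-4)² + 18*(-4))*5)*14 = ((-24 + 6*16 - 72)*5)*14 = ((-24 + 96 - 72)*5)*14 = (0*5)*14 = 0*14 = 0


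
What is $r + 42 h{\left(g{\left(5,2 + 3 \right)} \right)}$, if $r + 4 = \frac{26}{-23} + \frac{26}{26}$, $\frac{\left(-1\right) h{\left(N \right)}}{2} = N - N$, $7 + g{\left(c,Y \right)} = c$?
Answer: $- \frac{95}{23} \approx -4.1304$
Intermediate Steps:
$g{\left(c,Y \right)} = -7 + c$
$h{\left(N \right)} = 0$ ($h{\left(N \right)} = - 2 \left(N - N\right) = \left(-2\right) 0 = 0$)
$r = - \frac{95}{23}$ ($r = -4 + \left(\frac{26}{-23} + \frac{26}{26}\right) = -4 + \left(26 \left(- \frac{1}{23}\right) + 26 \cdot \frac{1}{26}\right) = -4 + \left(- \frac{26}{23} + 1\right) = -4 - \frac{3}{23} = - \frac{95}{23} \approx -4.1304$)
$r + 42 h{\left(g{\left(5,2 + 3 \right)} \right)} = - \frac{95}{23} + 42 \cdot 0 = - \frac{95}{23} + 0 = - \frac{95}{23}$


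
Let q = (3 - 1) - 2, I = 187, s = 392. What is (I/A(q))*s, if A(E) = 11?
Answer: 6664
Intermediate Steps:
q = 0 (q = 2 - 2 = 0)
(I/A(q))*s = (187/11)*392 = (187*(1/11))*392 = 17*392 = 6664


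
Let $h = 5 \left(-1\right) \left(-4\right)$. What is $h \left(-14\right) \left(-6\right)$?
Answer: $1680$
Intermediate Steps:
$h = 20$ ($h = \left(-5\right) \left(-4\right) = 20$)
$h \left(-14\right) \left(-6\right) = 20 \left(-14\right) \left(-6\right) = \left(-280\right) \left(-6\right) = 1680$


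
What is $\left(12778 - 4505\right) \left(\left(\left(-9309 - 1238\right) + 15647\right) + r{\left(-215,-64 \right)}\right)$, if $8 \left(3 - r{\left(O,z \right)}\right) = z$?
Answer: $42283303$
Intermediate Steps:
$r{\left(O,z \right)} = 3 - \frac{z}{8}$
$\left(12778 - 4505\right) \left(\left(\left(-9309 - 1238\right) + 15647\right) + r{\left(-215,-64 \right)}\right) = \left(12778 - 4505\right) \left(\left(\left(-9309 - 1238\right) + 15647\right) + \left(3 - -8\right)\right) = 8273 \left(\left(-10547 + 15647\right) + \left(3 + 8\right)\right) = 8273 \left(5100 + 11\right) = 8273 \cdot 5111 = 42283303$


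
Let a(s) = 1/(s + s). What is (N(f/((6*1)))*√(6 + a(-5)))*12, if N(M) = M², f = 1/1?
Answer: √590/30 ≈ 0.80966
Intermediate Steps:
f = 1
a(s) = 1/(2*s)
(N(f/((6*1)))*√(6 + a(-5)))*12 = ((1/(6*1))²*√(6 + (½)/(-5)))*12 = ((1/6)²*√(6 + (½)*(-⅕)))*12 = ((1*(⅙))²*√(6 - ⅒))*12 = ((⅙)²*√(59/10))*12 = ((√590/10)/36)*12 = (√590/360)*12 = √590/30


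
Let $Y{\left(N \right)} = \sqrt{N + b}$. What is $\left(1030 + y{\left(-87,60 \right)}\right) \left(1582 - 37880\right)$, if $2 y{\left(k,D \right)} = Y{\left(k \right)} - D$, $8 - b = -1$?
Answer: $-36298000 - 18149 i \sqrt{78} \approx -3.6298 \cdot 10^{7} - 1.6029 \cdot 10^{5} i$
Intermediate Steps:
$b = 9$ ($b = 8 - -1 = 8 + 1 = 9$)
$Y{\left(N \right)} = \sqrt{9 + N}$ ($Y{\left(N \right)} = \sqrt{N + 9} = \sqrt{9 + N}$)
$y{\left(k,D \right)} = \frac{\sqrt{9 + k}}{2} - \frac{D}{2}$ ($y{\left(k,D \right)} = \frac{\sqrt{9 + k} - D}{2} = \frac{\sqrt{9 + k}}{2} - \frac{D}{2}$)
$\left(1030 + y{\left(-87,60 \right)}\right) \left(1582 - 37880\right) = \left(1030 + \left(\frac{\sqrt{9 - 87}}{2} - 30\right)\right) \left(1582 - 37880\right) = \left(1030 - \left(30 - \frac{\sqrt{-78}}{2}\right)\right) \left(-36298\right) = \left(1030 - \left(30 - \frac{i \sqrt{78}}{2}\right)\right) \left(-36298\right) = \left(1000 + \frac{i \sqrt{78}}{2}\right) \left(-36298\right) = -36298000 - 18149 i \sqrt{78}$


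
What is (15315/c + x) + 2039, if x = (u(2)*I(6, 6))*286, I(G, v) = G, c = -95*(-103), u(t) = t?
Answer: 10709810/1957 ≈ 5472.6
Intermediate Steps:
c = 9785
x = 3432 (x = (2*6)*286 = 12*286 = 3432)
(15315/c + x) + 2039 = (15315/9785 + 3432) + 2039 = (15315*(1/9785) + 3432) + 2039 = (3063/1957 + 3432) + 2039 = 6719487/1957 + 2039 = 10709810/1957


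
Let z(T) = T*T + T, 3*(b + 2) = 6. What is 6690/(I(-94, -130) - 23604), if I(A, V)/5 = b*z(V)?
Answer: -1115/3934 ≈ -0.28343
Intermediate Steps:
b = 0 (b = -2 + (1/3)*6 = -2 + 2 = 0)
z(T) = T + T**2 (z(T) = T**2 + T = T + T**2)
I(A, V) = 0 (I(A, V) = 5*(0*(V*(1 + V))) = 5*0 = 0)
6690/(I(-94, -130) - 23604) = 6690/(0 - 23604) = 6690/(-23604) = 6690*(-1/23604) = -1115/3934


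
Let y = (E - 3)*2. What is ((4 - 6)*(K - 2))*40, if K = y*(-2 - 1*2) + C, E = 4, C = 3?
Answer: 560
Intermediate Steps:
y = 2 (y = (4 - 3)*2 = 1*2 = 2)
K = -5 (K = 2*(-2 - 1*2) + 3 = 2*(-2 - 2) + 3 = 2*(-4) + 3 = -8 + 3 = -5)
((4 - 6)*(K - 2))*40 = ((4 - 6)*(-5 - 2))*40 = -2*(-7)*40 = 14*40 = 560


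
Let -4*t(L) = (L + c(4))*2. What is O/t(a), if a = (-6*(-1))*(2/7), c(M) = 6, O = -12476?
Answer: 87332/27 ≈ 3234.5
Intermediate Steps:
a = 12/7 (a = 6*(2*(⅐)) = 6*(2/7) = 12/7 ≈ 1.7143)
t(L) = -3 - L/2 (t(L) = -(L + 6)*2/4 = -(6 + L)*2/4 = -(12 + 2*L)/4 = -3 - L/2)
O/t(a) = -12476/(-3 - ½*12/7) = -12476/(-3 - 6/7) = -12476/(-27/7) = -12476*(-7/27) = 87332/27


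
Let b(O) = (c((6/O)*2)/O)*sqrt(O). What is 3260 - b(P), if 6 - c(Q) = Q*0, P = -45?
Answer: 3260 + 2*I*sqrt(5)/5 ≈ 3260.0 + 0.89443*I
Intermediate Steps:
c(Q) = 6 (c(Q) = 6 - Q*0 = 6 - 1*0 = 6 + 0 = 6)
b(O) = 6/sqrt(O) (b(O) = (6/O)*sqrt(O) = 6/sqrt(O))
3260 - b(P) = 3260 - 6/sqrt(-45) = 3260 - 6*(-I*sqrt(5)/15) = 3260 - (-2)*I*sqrt(5)/5 = 3260 + 2*I*sqrt(5)/5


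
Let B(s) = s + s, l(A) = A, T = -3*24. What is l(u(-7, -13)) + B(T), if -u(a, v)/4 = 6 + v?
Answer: -116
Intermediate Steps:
u(a, v) = -24 - 4*v (u(a, v) = -4*(6 + v) = -24 - 4*v)
T = -72
B(s) = 2*s
l(u(-7, -13)) + B(T) = (-24 - 4*(-13)) + 2*(-72) = (-24 + 52) - 144 = 28 - 144 = -116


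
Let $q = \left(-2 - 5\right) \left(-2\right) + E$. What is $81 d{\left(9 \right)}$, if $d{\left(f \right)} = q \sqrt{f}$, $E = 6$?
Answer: $4860$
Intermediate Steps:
$q = 20$ ($q = \left(-2 - 5\right) \left(-2\right) + 6 = \left(-7\right) \left(-2\right) + 6 = 14 + 6 = 20$)
$d{\left(f \right)} = 20 \sqrt{f}$
$81 d{\left(9 \right)} = 81 \cdot 20 \sqrt{9} = 81 \cdot 20 \cdot 3 = 81 \cdot 60 = 4860$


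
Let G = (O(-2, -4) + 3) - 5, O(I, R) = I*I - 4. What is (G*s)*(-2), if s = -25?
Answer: -100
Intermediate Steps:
O(I, R) = -4 + I² (O(I, R) = I² - 4 = -4 + I²)
G = -2 (G = ((-4 + (-2)²) + 3) - 5 = ((-4 + 4) + 3) - 5 = (0 + 3) - 5 = 3 - 5 = -2)
(G*s)*(-2) = -2*(-25)*(-2) = 50*(-2) = -100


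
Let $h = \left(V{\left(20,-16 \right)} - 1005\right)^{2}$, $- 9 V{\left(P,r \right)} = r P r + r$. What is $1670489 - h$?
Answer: $- \frac{64884592}{81} \approx -8.0104 \cdot 10^{5}$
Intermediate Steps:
$V{\left(P,r \right)} = - \frac{r}{9} - \frac{P r^{2}}{9}$ ($V{\left(P,r \right)} = - \frac{r P r + r}{9} = - \frac{P r r + r}{9} = - \frac{P r^{2} + r}{9} = - \frac{r + P r^{2}}{9} = - \frac{r}{9} - \frac{P r^{2}}{9}$)
$h = \frac{200194201}{81}$ ($h = \left(\left(- \frac{1}{9}\right) \left(-16\right) \left(1 + 20 \left(-16\right)\right) - 1005\right)^{2} = \left(\left(- \frac{1}{9}\right) \left(-16\right) \left(1 - 320\right) - 1005\right)^{2} = \left(\left(- \frac{1}{9}\right) \left(-16\right) \left(-319\right) - 1005\right)^{2} = \left(- \frac{5104}{9} - 1005\right)^{2} = \left(- \frac{14149}{9}\right)^{2} = \frac{200194201}{81} \approx 2.4715 \cdot 10^{6}$)
$1670489 - h = 1670489 - \frac{200194201}{81} = - \frac{64884592}{81}$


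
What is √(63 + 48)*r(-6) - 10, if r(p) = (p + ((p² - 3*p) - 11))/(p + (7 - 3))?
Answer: -10 - 37*√111/2 ≈ -204.91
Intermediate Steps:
r(p) = (-11 + p² - 2*p)/(4 + p) (r(p) = (p + (-11 + p² - 3*p))/(p + 4) = (-11 + p² - 2*p)/(4 + p))
√(63 + 48)*r(-6) - 10 = √(63 + 48)*((-11 + (-6)² - 2*(-6))/(4 - 6)) - 10 = √111*((-11 + 36 + 12)/(-2)) - 10 = √111*(-½*37) - 10 = √111*(-37/2) - 10 = -37*√111/2 - 10 = -10 - 37*√111/2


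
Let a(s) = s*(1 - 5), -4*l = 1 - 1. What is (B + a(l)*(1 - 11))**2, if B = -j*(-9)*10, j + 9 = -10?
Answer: 2924100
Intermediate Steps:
j = -19 (j = -9 - 10 = -19)
l = 0 (l = -(1 - 1)/4 = -1/4*0 = 0)
a(s) = -4*s (a(s) = s*(-4) = -4*s)
B = -1710 (B = -(-19*(-9))*10 = -171*10 = -1*1710 = -1710)
(B + a(l)*(1 - 11))**2 = (-1710 + (-4*0)*(1 - 11))**2 = (-1710 + 0*(-10))**2 = (-1710 + 0)**2 = (-1710)**2 = 2924100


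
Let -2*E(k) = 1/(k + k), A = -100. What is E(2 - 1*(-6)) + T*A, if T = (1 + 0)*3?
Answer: -9601/32 ≈ -300.03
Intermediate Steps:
T = 3 (T = 1*3 = 3)
E(k) = -1/(4*k) (E(k) = -1/(2*(k + k)) = -1/(2*k)/2 = -1/(4*k))
E(2 - 1*(-6)) + T*A = -1/(4*(2 - 1*(-6))) + 3*(-100) = -1/(4*(2 + 6)) - 300 = -¼/8 - 300 = -¼*⅛ - 300 = -1/32 - 300 = -9601/32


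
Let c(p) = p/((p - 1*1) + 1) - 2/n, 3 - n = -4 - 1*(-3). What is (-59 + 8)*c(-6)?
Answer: -51/2 ≈ -25.500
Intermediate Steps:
n = 4 (n = 3 - (-4 - 1*(-3)) = 3 - (-4 + 3) = 3 - 1*(-1) = 3 + 1 = 4)
c(p) = 1/2 (c(p) = p/((p - 1*1) + 1) - 2/4 = p/((p - 1) + 1) - 2*1/4 = p/((-1 + p) + 1) - 1/2 = p/p - 1/2 = 1 - 1/2 = 1/2)
(-59 + 8)*c(-6) = (-59 + 8)*(1/2) = -51*1/2 = -51/2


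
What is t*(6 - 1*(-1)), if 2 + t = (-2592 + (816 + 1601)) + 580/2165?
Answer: -535675/433 ≈ -1237.1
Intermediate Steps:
t = -76525/433 (t = -2 + ((-2592 + (816 + 1601)) + 580/2165) = -2 + ((-2592 + 2417) + 580*(1/2165)) = -2 + (-175 + 116/433) = -2 - 75659/433 = -76525/433 ≈ -176.73)
t*(6 - 1*(-1)) = -76525*(6 - 1*(-1))/433 = -76525*(6 + 1)/433 = -76525/433*7 = -535675/433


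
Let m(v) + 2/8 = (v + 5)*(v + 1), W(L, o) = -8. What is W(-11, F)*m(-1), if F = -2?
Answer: 2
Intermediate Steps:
m(v) = -¼ + (1 + v)*(5 + v) (m(v) = -¼ + (v + 5)*(v + 1) = -¼ + (5 + v)*(1 + v) = -¼ + (1 + v)*(5 + v))
W(-11, F)*m(-1) = -8*(19/4 + (-1)² + 6*(-1)) = -8*(19/4 + 1 - 6) = -8*(-¼) = 2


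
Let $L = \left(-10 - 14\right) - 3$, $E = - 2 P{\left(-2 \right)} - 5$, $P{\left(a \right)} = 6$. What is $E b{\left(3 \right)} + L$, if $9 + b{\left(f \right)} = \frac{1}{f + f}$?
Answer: $\frac{739}{6} \approx 123.17$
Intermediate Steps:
$b{\left(f \right)} = -9 + \frac{1}{2 f}$ ($b{\left(f \right)} = -9 + \frac{1}{f + f} = -9 + \frac{1}{2 f}$)
$E = -17$ ($E = \left(-2\right) 6 - 5 = -12 - 5 = -17$)
$L = -27$ ($L = -24 - 3 = -27$)
$E b{\left(3 \right)} + L = - 17 \left(-9 + \frac{1}{2 \cdot 3}\right) - 27 = - 17 \left(-9 + \frac{1}{2} \cdot \frac{1}{3}\right) - 27 = - 17 \left(-9 + \frac{1}{6}\right) - 27 = \left(-17\right) \left(- \frac{53}{6}\right) - 27 = \frac{901}{6} - 27 = \frac{739}{6}$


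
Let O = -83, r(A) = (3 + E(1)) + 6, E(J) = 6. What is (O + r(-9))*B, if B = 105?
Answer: -7140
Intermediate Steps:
r(A) = 15 (r(A) = (3 + 6) + 6 = 9 + 6 = 15)
(O + r(-9))*B = (-83 + 15)*105 = -68*105 = -7140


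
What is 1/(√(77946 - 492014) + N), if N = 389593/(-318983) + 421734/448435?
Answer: -5747639421670842114965/8472387894804575190133467189 - 40922680720456163952050*I*√103517/8472387894804575190133467189 ≈ -6.784e-7 - 0.001554*I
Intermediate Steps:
N = -40181160433/143043141605 (N = 389593*(-1/318983) + 421734*(1/448435) = -389593/318983 + 421734/448435 = -40181160433/143043141605 ≈ -0.28090)
1/(√(77946 - 492014) + N) = 1/(√(77946 - 492014) - 40181160433/143043141605) = 1/(√(-414068) - 40181160433/143043141605) = 1/(2*I*√103517 - 40181160433/143043141605) = 1/(-40181160433/143043141605 + 2*I*√103517)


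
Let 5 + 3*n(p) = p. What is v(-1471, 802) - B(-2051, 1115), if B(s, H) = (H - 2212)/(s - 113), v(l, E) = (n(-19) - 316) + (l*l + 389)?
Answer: 4682691487/2164 ≈ 2.1639e+6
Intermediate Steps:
n(p) = -5/3 + p/3
v(l, E) = 65 + l**2 (v(l, E) = ((-5/3 + (1/3)*(-19)) - 316) + (l*l + 389) = ((-5/3 - 19/3) - 316) + (l**2 + 389) = (-8 - 316) + (389 + l**2) = -324 + (389 + l**2) = 65 + l**2)
B(s, H) = (-2212 + H)/(-113 + s)
v(-1471, 802) - B(-2051, 1115) = (65 + (-1471)**2) - (-2212 + 1115)/(-113 - 2051) = (65 + 2163841) - (-1097)/(-2164) = 2163906 - (-1)*(-1097)/2164 = 2163906 - 1*1097/2164 = 2163906 - 1097/2164 = 4682691487/2164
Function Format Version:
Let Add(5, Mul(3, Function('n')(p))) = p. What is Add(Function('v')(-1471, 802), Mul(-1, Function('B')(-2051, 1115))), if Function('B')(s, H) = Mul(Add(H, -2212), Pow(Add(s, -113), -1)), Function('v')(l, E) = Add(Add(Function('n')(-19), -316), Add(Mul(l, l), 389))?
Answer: Rational(4682691487, 2164) ≈ 2.1639e+6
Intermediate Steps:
Function('n')(p) = Add(Rational(-5, 3), Mul(Rational(1, 3), p))
Function('v')(l, E) = Add(65, Pow(l, 2)) (Function('v')(l, E) = Add(Add(Add(Rational(-5, 3), Mul(Rational(1, 3), -19)), -316), Add(Mul(l, l), 389)) = Add(Add(Add(Rational(-5, 3), Rational(-19, 3)), -316), Add(Pow(l, 2), 389)) = Add(Add(-8, -316), Add(389, Pow(l, 2))) = Add(-324, Add(389, Pow(l, 2))) = Add(65, Pow(l, 2)))
Function('B')(s, H) = Mul(Pow(Add(-113, s), -1), Add(-2212, H)) (Function('B')(s, H) = Mul(Add(-2212, H), Pow(Add(-113, s), -1)) = Mul(Pow(Add(-113, s), -1), Add(-2212, H)))
Add(Function('v')(-1471, 802), Mul(-1, Function('B')(-2051, 1115))) = Add(Add(65, Pow(-1471, 2)), Mul(-1, Mul(Pow(Add(-113, -2051), -1), Add(-2212, 1115)))) = Add(Add(65, 2163841), Mul(-1, Mul(Pow(-2164, -1), -1097))) = Add(2163906, Mul(-1, Mul(Rational(-1, 2164), -1097))) = Add(2163906, Mul(-1, Rational(1097, 2164))) = Add(2163906, Rational(-1097, 2164)) = Rational(4682691487, 2164)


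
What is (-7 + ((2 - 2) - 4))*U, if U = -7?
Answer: 77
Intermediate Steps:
(-7 + ((2 - 2) - 4))*U = (-7 + ((2 - 2) - 4))*(-7) = (-7 + (0 - 4))*(-7) = (-7 - 4)*(-7) = -11*(-7) = 77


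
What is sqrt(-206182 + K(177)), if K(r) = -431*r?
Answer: I*sqrt(282469) ≈ 531.48*I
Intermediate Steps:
sqrt(-206182 + K(177)) = sqrt(-206182 - 431*177) = sqrt(-206182 - 76287) = sqrt(-282469) = I*sqrt(282469)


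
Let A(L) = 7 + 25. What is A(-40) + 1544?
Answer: 1576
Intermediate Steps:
A(L) = 32
A(-40) + 1544 = 32 + 1544 = 1576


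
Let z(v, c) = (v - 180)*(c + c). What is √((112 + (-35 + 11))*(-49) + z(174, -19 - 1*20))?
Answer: 62*I ≈ 62.0*I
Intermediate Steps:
z(v, c) = 2*c*(-180 + v) (z(v, c) = (-180 + v)*(2*c) = 2*c*(-180 + v))
√((112 + (-35 + 11))*(-49) + z(174, -19 - 1*20)) = √((112 + (-35 + 11))*(-49) + 2*(-19 - 1*20)*(-180 + 174)) = √((112 - 24)*(-49) + 2*(-19 - 20)*(-6)) = √(88*(-49) + 2*(-39)*(-6)) = √(-4312 + 468) = √(-3844) = 62*I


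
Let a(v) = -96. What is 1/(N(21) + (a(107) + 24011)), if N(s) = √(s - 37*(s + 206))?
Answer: 23915/571935603 - I*√8378/571935603 ≈ 4.1814e-5 - 1.6004e-7*I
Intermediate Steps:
N(s) = √(-7622 - 36*s) (N(s) = √(s - 37*(206 + s)) = √(s + (-7622 - 37*s)) = √(-7622 - 36*s))
1/(N(21) + (a(107) + 24011)) = 1/(√(-7622 - 36*21) + (-96 + 24011)) = 1/(√(-7622 - 756) + 23915) = 1/(√(-8378) + 23915) = 1/(I*√8378 + 23915) = 1/(23915 + I*√8378)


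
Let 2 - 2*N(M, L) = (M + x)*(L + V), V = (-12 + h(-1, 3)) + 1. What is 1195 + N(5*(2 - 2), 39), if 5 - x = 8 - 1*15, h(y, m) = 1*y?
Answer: 1034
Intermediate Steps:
h(y, m) = y
V = -12 (V = (-12 - 1) + 1 = -13 + 1 = -12)
x = 12 (x = 5 - (8 - 1*15) = 5 - (8 - 15) = 5 - 1*(-7) = 5 + 7 = 12)
N(M, L) = 1 - (-12 + L)*(12 + M)/2 (N(M, L) = 1 - (M + 12)*(L - 12)/2 = 1 - (12 + M)*(-12 + L)/2 = 1 - (-12 + L)*(12 + M)/2)
1195 + N(5*(2 - 2), 39) = 1195 + (73 - 6*39 + 6*(5*(2 - 2)) - 1/2*39*5*(2 - 2)) = 1195 + (73 - 234 + 6*(5*0) - 1/2*39*5*0) = 1195 + (73 - 234 + 6*0 - 1/2*39*0) = 1195 + (73 - 234 + 0 + 0) = 1195 - 161 = 1034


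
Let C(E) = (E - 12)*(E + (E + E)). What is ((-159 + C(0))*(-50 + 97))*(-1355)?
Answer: 10125915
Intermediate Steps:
C(E) = 3*E*(-12 + E) (C(E) = (-12 + E)*(E + 2*E) = (-12 + E)*(3*E) = 3*E*(-12 + E))
((-159 + C(0))*(-50 + 97))*(-1355) = ((-159 + 3*0*(-12 + 0))*(-50 + 97))*(-1355) = ((-159 + 3*0*(-12))*47)*(-1355) = ((-159 + 0)*47)*(-1355) = -159*47*(-1355) = -7473*(-1355) = 10125915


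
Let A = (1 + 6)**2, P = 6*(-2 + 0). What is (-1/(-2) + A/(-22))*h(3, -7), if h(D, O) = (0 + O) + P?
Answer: 361/11 ≈ 32.818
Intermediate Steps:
P = -12 (P = 6*(-2) = -12)
A = 49 (A = 7**2 = 49)
h(D, O) = -12 + O (h(D, O) = (0 + O) - 12 = O - 12 = -12 + O)
(-1/(-2) + A/(-22))*h(3, -7) = (-1/(-2) + 49/(-22))*(-12 - 7) = (-1*(-1/2) + 49*(-1/22))*(-19) = (1/2 - 49/22)*(-19) = -19/11*(-19) = 361/11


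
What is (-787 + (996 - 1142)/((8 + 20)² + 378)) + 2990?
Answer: 1279870/581 ≈ 2202.9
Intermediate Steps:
(-787 + (996 - 1142)/((8 + 20)² + 378)) + 2990 = (-787 - 146/(28² + 378)) + 2990 = (-787 - 146/(784 + 378)) + 2990 = (-787 - 146/1162) + 2990 = (-787 - 146*1/1162) + 2990 = (-787 - 73/581) + 2990 = -457320/581 + 2990 = 1279870/581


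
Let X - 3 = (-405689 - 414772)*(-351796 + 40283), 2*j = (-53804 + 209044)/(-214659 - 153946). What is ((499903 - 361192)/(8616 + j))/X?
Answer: 3408637877/54112694032467017184 ≈ 6.2992e-11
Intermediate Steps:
j = -15524/73721 (j = ((-53804 + 209044)/(-214659 - 153946))/2 = (155240/(-368605))/2 = (155240*(-1/368605))/2 = (½)*(-31048/73721) = -15524/73721 ≈ -0.21058)
X = 255584267496 (X = 3 + (-405689 - 414772)*(-351796 + 40283) = 3 - 820461*(-311513) = 3 + 255584267493 = 255584267496)
((499903 - 361192)/(8616 + j))/X = ((499903 - 361192)/(8616 - 15524/73721))/255584267496 = (138711/(635164612/73721))*(1/255584267496) = (138711*(73721/635164612))*(1/255584267496) = (10225913631/635164612)*(1/255584267496) = 3408637877/54112694032467017184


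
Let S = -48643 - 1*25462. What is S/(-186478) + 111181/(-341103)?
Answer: 649232471/9086886462 ≈ 0.071447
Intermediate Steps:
S = -74105 (S = -48643 - 25462 = -74105)
S/(-186478) + 111181/(-341103) = -74105/(-186478) + 111181/(-341103) = -74105*(-1/186478) + 111181*(-1/341103) = 74105/186478 - 15883/48729 = 649232471/9086886462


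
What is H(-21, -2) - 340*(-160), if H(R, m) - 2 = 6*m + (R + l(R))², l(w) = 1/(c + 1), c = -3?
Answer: 219409/4 ≈ 54852.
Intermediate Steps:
l(w) = -½ (l(w) = 1/(-3 + 1) = 1/(-2) = -½)
H(R, m) = 2 + (-½ + R)² + 6*m (H(R, m) = 2 + (6*m + (R - ½)²) = 2 + (6*m + (-½ + R)²) = 2 + ((-½ + R)² + 6*m) = 2 + (-½ + R)² + 6*m)
H(-21, -2) - 340*(-160) = (9/4 + (-21)² - 1*(-21) + 6*(-2)) - 340*(-160) = (9/4 + 441 + 21 - 12) + 54400 = 1809/4 + 54400 = 219409/4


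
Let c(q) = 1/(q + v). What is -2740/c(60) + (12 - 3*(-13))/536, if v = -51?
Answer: -13217709/536 ≈ -24660.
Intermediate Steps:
c(q) = 1/(-51 + q) (c(q) = 1/(q - 51) = 1/(-51 + q))
-2740/c(60) + (12 - 3*(-13))/536 = -2740/(1/(-51 + 60)) + (12 - 3*(-13))/536 = -2740/(1/9) + (12 + 39)*(1/536) = -2740/1/9 + 51*(1/536) = -2740*9 + 51/536 = -24660 + 51/536 = -13217709/536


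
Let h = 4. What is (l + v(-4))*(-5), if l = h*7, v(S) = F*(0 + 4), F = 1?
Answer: -160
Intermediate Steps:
v(S) = 4 (v(S) = 1*(0 + 4) = 1*4 = 4)
l = 28 (l = 4*7 = 28)
(l + v(-4))*(-5) = (28 + 4)*(-5) = 32*(-5) = -160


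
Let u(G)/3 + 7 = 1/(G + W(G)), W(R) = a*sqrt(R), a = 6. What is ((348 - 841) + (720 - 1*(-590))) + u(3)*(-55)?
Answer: 1977 - 10*sqrt(3) ≈ 1959.7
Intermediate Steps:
W(R) = 6*sqrt(R)
u(G) = -21 + 3/(G + 6*sqrt(G))
((348 - 841) + (720 - 1*(-590))) + u(3)*(-55) = ((348 - 841) + (720 - 1*(-590))) + (3*(1 - 42*sqrt(3) - 7*3)/(3 + 6*sqrt(3)))*(-55) = (-493 + (720 + 590)) + (3*(1 - 42*sqrt(3) - 21)/(3 + 6*sqrt(3)))*(-55) = (-493 + 1310) + (3*(-20 - 42*sqrt(3))/(3 + 6*sqrt(3)))*(-55) = 817 - 165*(-20 - 42*sqrt(3))/(3 + 6*sqrt(3))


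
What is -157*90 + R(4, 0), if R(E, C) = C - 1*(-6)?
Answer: -14124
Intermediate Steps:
R(E, C) = 6 + C (R(E, C) = C + 6 = 6 + C)
-157*90 + R(4, 0) = -157*90 + (6 + 0) = -14130 + 6 = -14124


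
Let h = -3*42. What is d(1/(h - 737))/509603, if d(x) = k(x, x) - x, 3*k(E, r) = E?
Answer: 2/1319362167 ≈ 1.5159e-9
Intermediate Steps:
h = -126
k(E, r) = E/3
d(x) = -2*x/3 (d(x) = x/3 - x = -2*x/3)
d(1/(h - 737))/509603 = -2/(3*(-126 - 737))/509603 = -⅔/(-863)*(1/509603) = -⅔*(-1/863)*(1/509603) = (2/2589)*(1/509603) = 2/1319362167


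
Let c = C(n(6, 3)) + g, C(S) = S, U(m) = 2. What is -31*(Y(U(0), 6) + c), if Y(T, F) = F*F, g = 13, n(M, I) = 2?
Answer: -1581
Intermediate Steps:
Y(T, F) = F²
c = 15 (c = 2 + 13 = 15)
-31*(Y(U(0), 6) + c) = -31*(6² + 15) = -31*(36 + 15) = -31*51 = -1581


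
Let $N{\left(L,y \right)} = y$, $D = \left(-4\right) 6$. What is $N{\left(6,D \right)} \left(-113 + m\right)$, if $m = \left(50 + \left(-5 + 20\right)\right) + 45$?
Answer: $72$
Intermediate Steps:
$D = -24$
$m = 110$ ($m = \left(50 + 15\right) + 45 = 65 + 45 = 110$)
$N{\left(6,D \right)} \left(-113 + m\right) = - 24 \left(-113 + 110\right) = \left(-24\right) \left(-3\right) = 72$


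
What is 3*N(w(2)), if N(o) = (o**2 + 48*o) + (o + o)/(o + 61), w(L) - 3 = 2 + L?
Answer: 39291/34 ≈ 1155.6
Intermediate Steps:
w(L) = 5 + L (w(L) = 3 + (2 + L) = 5 + L)
N(o) = o**2 + 48*o + 2*o/(61 + o) (N(o) = (o**2 + 48*o) + (2*o)/(61 + o) = (o**2 + 48*o) + 2*o/(61 + o) = o**2 + 48*o + 2*o/(61 + o))
3*N(w(2)) = 3*((5 + 2)*(2930 + (5 + 2)**2 + 109*(5 + 2))/(61 + (5 + 2))) = 3*(7*(2930 + 7**2 + 109*7)/(61 + 7)) = 3*(7*(2930 + 49 + 763)/68) = 3*(7*(1/68)*3742) = 3*(13097/34) = 39291/34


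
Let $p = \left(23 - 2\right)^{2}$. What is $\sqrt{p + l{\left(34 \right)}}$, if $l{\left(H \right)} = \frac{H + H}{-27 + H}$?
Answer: $\frac{\sqrt{22085}}{7} \approx 21.23$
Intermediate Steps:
$p = 441$ ($p = 21^{2} = 441$)
$l{\left(H \right)} = \frac{2 H}{-27 + H}$
$\sqrt{p + l{\left(34 \right)}} = \sqrt{441 + 2 \cdot 34 \frac{1}{-27 + 34}} = \sqrt{441 + 2 \cdot 34 \cdot \frac{1}{7}} = \sqrt{441 + \frac{68}{7}} = \sqrt{\frac{3155}{7}} = \frac{\sqrt{22085}}{7}$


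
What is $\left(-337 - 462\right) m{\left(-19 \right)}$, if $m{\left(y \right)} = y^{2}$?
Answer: $-288439$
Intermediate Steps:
$\left(-337 - 462\right) m{\left(-19 \right)} = \left(-337 - 462\right) \left(-19\right)^{2} = \left(-799\right) 361 = -288439$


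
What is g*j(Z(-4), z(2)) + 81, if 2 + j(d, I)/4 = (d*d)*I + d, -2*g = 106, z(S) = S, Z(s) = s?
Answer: -5431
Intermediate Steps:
g = -53 (g = -½*106 = -53)
j(d, I) = -8 + 4*d + 4*I*d² (j(d, I) = -8 + 4*((d*d)*I + d) = -8 + 4*(d²*I + d) = -8 + 4*(I*d² + d) = -8 + 4*(d + I*d²) = -8 + (4*d + 4*I*d²) = -8 + 4*d + 4*I*d²)
g*j(Z(-4), z(2)) + 81 = -53*(-8 + 4*(-4) + 4*2*(-4)²) + 81 = -53*(-8 - 16 + 4*2*16) + 81 = -53*(-8 - 16 + 128) + 81 = -53*104 + 81 = -5512 + 81 = -5431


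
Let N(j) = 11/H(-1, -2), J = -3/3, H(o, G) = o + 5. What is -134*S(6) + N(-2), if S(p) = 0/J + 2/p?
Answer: -503/12 ≈ -41.917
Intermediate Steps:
H(o, G) = 5 + o
J = -1 (J = -3*1/3 = -1)
N(j) = 11/4 (N(j) = 11/(5 - 1) = 11/4)
S(p) = 2/p (S(p) = 0/(-1) + 2/p = 0*(-1) + 2/p = 0 + 2/p = 2/p)
-134*S(6) + N(-2) = -268/6 + 11/4 = -134*1/3 + 11/4 = -134/3 + 11/4 = -503/12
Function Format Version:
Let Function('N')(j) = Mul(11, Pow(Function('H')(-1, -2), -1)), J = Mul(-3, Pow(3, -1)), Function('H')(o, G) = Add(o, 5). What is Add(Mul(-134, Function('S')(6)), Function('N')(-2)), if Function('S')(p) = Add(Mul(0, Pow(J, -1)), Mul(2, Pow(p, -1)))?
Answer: Rational(-503, 12) ≈ -41.917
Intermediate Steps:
Function('H')(o, G) = Add(5, o)
J = -1 (J = Mul(-3, Rational(1, 3)) = -1)
Function('N')(j) = Rational(11, 4) (Function('N')(j) = Mul(11, Pow(Add(5, -1), -1)) = Mul(11, Pow(4, -1)) = Mul(11, Rational(1, 4)) = Rational(11, 4))
Function('S')(p) = Mul(2, Pow(p, -1)) (Function('S')(p) = Add(Mul(0, Pow(-1, -1)), Mul(2, Pow(p, -1))) = Add(Mul(0, -1), Mul(2, Pow(p, -1))) = Add(0, Mul(2, Pow(p, -1))) = Mul(2, Pow(p, -1)))
Add(Mul(-134, Function('S')(6)), Function('N')(-2)) = Add(Mul(-134, Mul(2, Pow(6, -1))), Rational(11, 4)) = Add(Mul(-134, Mul(2, Rational(1, 6))), Rational(11, 4)) = Add(Mul(-134, Rational(1, 3)), Rational(11, 4)) = Add(Rational(-134, 3), Rational(11, 4)) = Rational(-503, 12)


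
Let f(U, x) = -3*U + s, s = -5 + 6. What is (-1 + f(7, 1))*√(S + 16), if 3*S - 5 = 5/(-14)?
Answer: -√30954/2 ≈ -87.969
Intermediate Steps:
s = 1
S = 65/42 (S = 5/3 + (5/(-14))/3 = 5/3 + (5*(-1/14))/3 = 5/3 + (⅓)*(-5/14) = 5/3 - 5/42 = 65/42 ≈ 1.5476)
f(U, x) = 1 - 3*U (f(U, x) = -3*U + 1 = 1 - 3*U)
(-1 + f(7, 1))*√(S + 16) = (-1 + (1 - 3*7))*√(65/42 + 16) = (-1 + (1 - 21))*√(737/42) = (-1 - 20)*(√30954/42) = -√30954/2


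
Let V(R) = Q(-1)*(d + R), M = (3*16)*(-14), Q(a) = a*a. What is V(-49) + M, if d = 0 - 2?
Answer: -723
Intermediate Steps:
Q(a) = a**2
M = -672 (M = 48*(-14) = -672)
d = -2
V(R) = -2 + R (V(R) = (-1)**2*(-2 + R) = 1*(-2 + R) = -2 + R)
V(-49) + M = (-2 - 49) - 672 = -51 - 672 = -723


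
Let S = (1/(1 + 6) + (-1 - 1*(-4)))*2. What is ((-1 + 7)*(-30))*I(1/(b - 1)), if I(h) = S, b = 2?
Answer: -7920/7 ≈ -1131.4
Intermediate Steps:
S = 44/7 (S = (1/7 + (-1 + 4))*2 = (⅐ + 3)*2 = (22/7)*2 = 44/7 ≈ 6.2857)
I(h) = 44/7
((-1 + 7)*(-30))*I(1/(b - 1)) = ((-1 + 7)*(-30))*(44/7) = (6*(-30))*(44/7) = -180*44/7 = -7920/7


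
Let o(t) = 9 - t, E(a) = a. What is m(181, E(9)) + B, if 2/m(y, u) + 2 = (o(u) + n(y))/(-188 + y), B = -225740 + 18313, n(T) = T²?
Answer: -6798419939/32775 ≈ -2.0743e+5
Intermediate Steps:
B = -207427
m(y, u) = 2/(-2 + (9 + y² - u)/(-188 + y)) (m(y, u) = 2/(-2 + ((9 - u) + y²)/(-188 + y)) = 2/(-2 + (9 + y² - u)/(-188 + y)))
m(181, E(9)) + B = 2*(-188 + 181)/(385 + 181² - 1*9 - 2*181) - 207427 = 2*(-7)/(385 + 32761 - 9 - 362) - 207427 = 2*(-7)/32775 - 207427 = 2*(1/32775)*(-7) - 207427 = -14/32775 - 207427 = -6798419939/32775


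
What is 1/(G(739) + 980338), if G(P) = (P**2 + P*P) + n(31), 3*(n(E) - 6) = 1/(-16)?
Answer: 48/99484127 ≈ 4.8249e-7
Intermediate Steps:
n(E) = 287/48 (n(E) = 6 + (1/3)/(-16) = 6 + (1/3)*(-1/16) = 6 - 1/48 = 287/48)
G(P) = 287/48 + 2*P**2 (G(P) = (P**2 + P*P) + 287/48 = (P**2 + P**2) + 287/48 = 2*P**2 + 287/48 = 287/48 + 2*P**2)
1/(G(739) + 980338) = 1/((287/48 + 2*739**2) + 980338) = 1/((287/48 + 2*546121) + 980338) = 1/((287/48 + 1092242) + 980338) = 1/(52427903/48 + 980338) = 1/(99484127/48) = 48/99484127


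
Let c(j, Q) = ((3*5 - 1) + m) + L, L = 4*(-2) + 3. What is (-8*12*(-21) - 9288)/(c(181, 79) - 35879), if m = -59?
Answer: 7272/35929 ≈ 0.20240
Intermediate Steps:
L = -5 (L = -8 + 3 = -5)
c(j, Q) = -50 (c(j, Q) = ((3*5 - 1) - 59) - 5 = ((15 - 1) - 59) - 5 = (14 - 59) - 5 = -45 - 5 = -50)
(-8*12*(-21) - 9288)/(c(181, 79) - 35879) = (-8*12*(-21) - 9288)/(-50 - 35879) = (-96*(-21) - 9288)/(-35929) = (2016 - 9288)*(-1/35929) = -7272*(-1/35929) = 7272/35929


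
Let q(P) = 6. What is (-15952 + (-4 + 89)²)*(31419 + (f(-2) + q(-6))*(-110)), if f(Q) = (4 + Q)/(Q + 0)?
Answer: -269393763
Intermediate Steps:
f(Q) = (4 + Q)/Q
(-15952 + (-4 + 89)²)*(31419 + (f(-2) + q(-6))*(-110)) = (-15952 + (-4 + 89)²)*(31419 + ((4 - 2)/(-2) + 6)*(-110)) = (-15952 + 85²)*(31419 + (-½*2 + 6)*(-110)) = (-15952 + 7225)*(31419 + (-1 + 6)*(-110)) = -8727*(31419 + 5*(-110)) = -8727*(31419 - 550) = -8727*30869 = -269393763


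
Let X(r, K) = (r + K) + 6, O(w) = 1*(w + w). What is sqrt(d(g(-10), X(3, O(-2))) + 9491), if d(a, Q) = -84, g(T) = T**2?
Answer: sqrt(9407) ≈ 96.990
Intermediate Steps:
O(w) = 2*w (O(w) = 1*(2*w) = 2*w)
X(r, K) = 6 + K + r (X(r, K) = (K + r) + 6 = 6 + K + r)
sqrt(d(g(-10), X(3, O(-2))) + 9491) = sqrt(-84 + 9491) = sqrt(9407)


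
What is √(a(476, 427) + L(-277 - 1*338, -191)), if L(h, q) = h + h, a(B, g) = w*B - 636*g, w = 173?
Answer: 11*I*√1574 ≈ 436.41*I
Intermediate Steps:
a(B, g) = -636*g + 173*B (a(B, g) = 173*B - 636*g = -636*g + 173*B)
L(h, q) = 2*h
√(a(476, 427) + L(-277 - 1*338, -191)) = √((-636*427 + 173*476) + 2*(-277 - 1*338)) = √((-271572 + 82348) + 2*(-277 - 338)) = √(-189224 + 2*(-615)) = √(-189224 - 1230) = √(-190454) = 11*I*√1574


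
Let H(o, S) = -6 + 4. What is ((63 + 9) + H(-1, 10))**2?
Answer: 4900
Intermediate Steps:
H(o, S) = -2
((63 + 9) + H(-1, 10))**2 = ((63 + 9) - 2)**2 = (72 - 2)**2 = 70**2 = 4900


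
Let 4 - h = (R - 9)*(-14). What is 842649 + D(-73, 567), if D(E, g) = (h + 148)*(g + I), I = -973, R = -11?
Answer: 894617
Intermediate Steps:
h = -276 (h = 4 - (-11 - 9)*(-14) = 4 - (-20)*(-14) = 4 - 1*280 = 4 - 280 = -276)
D(E, g) = 124544 - 128*g (D(E, g) = (-276 + 148)*(g - 973) = -128*(-973 + g) = 124544 - 128*g)
842649 + D(-73, 567) = 842649 + (124544 - 128*567) = 842649 + (124544 - 72576) = 842649 + 51968 = 894617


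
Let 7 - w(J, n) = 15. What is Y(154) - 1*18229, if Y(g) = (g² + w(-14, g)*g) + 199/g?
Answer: 655469/154 ≈ 4256.3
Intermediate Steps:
w(J, n) = -8 (w(J, n) = 7 - 1*15 = 7 - 15 = -8)
Y(g) = g² - 8*g + 199/g (Y(g) = (g² - 8*g) + 199/g = g² - 8*g + 199/g)
Y(154) - 1*18229 = (199 + 154²*(-8 + 154))/154 - 1*18229 = (199 + 23716*146)/154 - 18229 = (199 + 3462536)/154 - 18229 = (1/154)*3462735 - 18229 = 3462735/154 - 18229 = 655469/154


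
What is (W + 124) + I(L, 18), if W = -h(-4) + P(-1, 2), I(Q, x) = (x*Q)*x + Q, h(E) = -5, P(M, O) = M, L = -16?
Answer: -5072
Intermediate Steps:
I(Q, x) = Q + Q*x² (I(Q, x) = (Q*x)*x + Q = Q*x² + Q = Q + Q*x²)
W = 4 (W = -1*(-5) - 1 = 5 - 1 = 4)
(W + 124) + I(L, 18) = (4 + 124) - 16*(1 + 18²) = 128 - 16*(1 + 324) = 128 - 16*325 = 128 - 5200 = -5072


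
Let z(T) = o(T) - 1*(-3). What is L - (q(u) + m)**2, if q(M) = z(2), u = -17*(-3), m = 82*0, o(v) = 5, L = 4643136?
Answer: 4643072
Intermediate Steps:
m = 0
u = 51
z(T) = 8 (z(T) = 5 - 1*(-3) = 5 + 3 = 8)
q(M) = 8
L - (q(u) + m)**2 = 4643136 - (8 + 0)**2 = 4643136 - 1*8**2 = 4643136 - 1*64 = 4643136 - 64 = 4643072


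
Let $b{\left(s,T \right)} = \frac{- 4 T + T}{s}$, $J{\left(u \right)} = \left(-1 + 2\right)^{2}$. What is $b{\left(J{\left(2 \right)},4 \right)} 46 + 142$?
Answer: $-410$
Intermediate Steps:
$J{\left(u \right)} = 1$ ($J{\left(u \right)} = 1^{2} = 1$)
$b{\left(s,T \right)} = - \frac{3 T}{s}$ ($b{\left(s,T \right)} = \frac{\left(-3\right) T}{s} = - \frac{3 T}{s}$)
$b{\left(J{\left(2 \right)},4 \right)} 46 + 142 = \left(-3\right) 4 \cdot 1^{-1} \cdot 46 + 142 = \left(-3\right) 4 \cdot 1 \cdot 46 + 142 = \left(-12\right) 46 + 142 = -552 + 142 = -410$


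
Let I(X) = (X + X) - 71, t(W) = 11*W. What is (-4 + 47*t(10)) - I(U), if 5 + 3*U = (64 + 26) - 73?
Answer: 5229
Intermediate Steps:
U = 4 (U = -5/3 + ((64 + 26) - 73)/3 = -5/3 + (90 - 73)/3 = -5/3 + (⅓)*17 = -5/3 + 17/3 = 4)
I(X) = -71 + 2*X (I(X) = 2*X - 71 = -71 + 2*X)
(-4 + 47*t(10)) - I(U) = (-4 + 47*(11*10)) - (-71 + 2*4) = (-4 + 47*110) - (-71 + 8) = (-4 + 5170) - 1*(-63) = 5166 + 63 = 5229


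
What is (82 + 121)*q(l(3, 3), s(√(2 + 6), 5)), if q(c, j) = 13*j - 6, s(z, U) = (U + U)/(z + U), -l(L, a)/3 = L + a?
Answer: 111244/17 - 52780*√2/17 ≈ 2153.0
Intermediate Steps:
l(L, a) = -3*L - 3*a (l(L, a) = -3*(L + a) = -3*L - 3*a)
s(z, U) = 2*U/(U + z) (s(z, U) = (2*U)/(U + z) = 2*U/(U + z))
q(c, j) = -6 + 13*j
(82 + 121)*q(l(3, 3), s(√(2 + 6), 5)) = (82 + 121)*(-6 + 13*(2*5/(5 + √(2 + 6)))) = 203*(-6 + 13*(2*5/(5 + √8))) = 203*(-6 + 13*(2*5/(5 + 2*√2))) = 203*(-6 + 13*(10/(5 + 2*√2))) = 203*(-6 + 130/(5 + 2*√2)) = -1218 + 26390/(5 + 2*√2)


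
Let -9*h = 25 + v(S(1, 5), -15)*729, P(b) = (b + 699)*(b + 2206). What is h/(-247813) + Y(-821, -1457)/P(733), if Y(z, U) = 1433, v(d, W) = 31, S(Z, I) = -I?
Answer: 98412496613/9386619181416 ≈ 0.010484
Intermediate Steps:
P(b) = (699 + b)*(2206 + b)
h = -22624/9 (h = -(25 + 31*729)/9 = -(25 + 22599)/9 = -⅑*22624 = -22624/9 ≈ -2513.8)
h/(-247813) + Y(-821, -1457)/P(733) = -22624/9/(-247813) + 1433/(1541994 + 733² + 2905*733) = -22624/9*(-1/247813) + 1433/(1541994 + 537289 + 2129365) = 22624/2230317 + 1433/4208648 = 98412496613/9386619181416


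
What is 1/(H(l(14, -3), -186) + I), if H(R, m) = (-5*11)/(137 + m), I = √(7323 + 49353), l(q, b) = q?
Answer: -2695/136076051 + 4802*√14169/136076051 ≈ 0.0041808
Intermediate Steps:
I = 2*√14169 (I = √56676 = 2*√14169 ≈ 238.07)
H(R, m) = -55/(137 + m)
1/(H(l(14, -3), -186) + I) = 1/(-55/(137 - 186) + 2*√14169) = 1/(-55/(-49) + 2*√14169) = 1/(-55*(-1/49) + 2*√14169) = 1/(55/49 + 2*√14169)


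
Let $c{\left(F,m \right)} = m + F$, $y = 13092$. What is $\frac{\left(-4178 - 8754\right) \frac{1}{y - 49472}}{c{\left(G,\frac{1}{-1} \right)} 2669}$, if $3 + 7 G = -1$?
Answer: $- \frac{22631}{267020105} \approx -8.4754 \cdot 10^{-5}$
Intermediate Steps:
$G = - \frac{4}{7}$ ($G = - \frac{3}{7} + \frac{1}{7} \left(-1\right) = - \frac{3}{7} - \frac{1}{7} = - \frac{4}{7} \approx -0.57143$)
$c{\left(F,m \right)} = F + m$
$\frac{\left(-4178 - 8754\right) \frac{1}{y - 49472}}{c{\left(G,\frac{1}{-1} \right)} 2669} = \frac{\left(-4178 - 8754\right) \frac{1}{13092 - 49472}}{\left(- \frac{4}{7} + \frac{1}{-1}\right) 2669} = \frac{\left(-12932\right) \frac{1}{-36380}}{\left(- \frac{4}{7} - 1\right) 2669} = \frac{\left(-12932\right) \left(- \frac{1}{36380}\right)}{\left(- \frac{11}{7}\right) 2669} = \frac{3233}{9095 \left(- \frac{29359}{7}\right)} = \frac{3233}{9095} \left(- \frac{7}{29359}\right) = - \frac{22631}{267020105}$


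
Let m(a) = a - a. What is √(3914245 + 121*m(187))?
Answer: √3914245 ≈ 1978.4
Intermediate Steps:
m(a) = 0
√(3914245 + 121*m(187)) = √(3914245 + 121*0) = √(3914245 + 0) = √3914245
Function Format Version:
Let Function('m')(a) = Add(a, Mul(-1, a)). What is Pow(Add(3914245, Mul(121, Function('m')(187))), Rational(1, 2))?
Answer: Pow(3914245, Rational(1, 2)) ≈ 1978.4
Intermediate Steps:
Function('m')(a) = 0
Pow(Add(3914245, Mul(121, Function('m')(187))), Rational(1, 2)) = Pow(Add(3914245, Mul(121, 0)), Rational(1, 2)) = Pow(Add(3914245, 0), Rational(1, 2)) = Pow(3914245, Rational(1, 2))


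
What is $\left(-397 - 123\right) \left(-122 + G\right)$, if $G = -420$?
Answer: $281840$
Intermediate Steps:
$\left(-397 - 123\right) \left(-122 + G\right) = \left(-397 - 123\right) \left(-122 - 420\right) = \left(-520\right) \left(-542\right) = 281840$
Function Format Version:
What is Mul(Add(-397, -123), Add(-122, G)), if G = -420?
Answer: 281840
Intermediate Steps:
Mul(Add(-397, -123), Add(-122, G)) = Mul(Add(-397, -123), Add(-122, -420)) = Mul(-520, -542) = 281840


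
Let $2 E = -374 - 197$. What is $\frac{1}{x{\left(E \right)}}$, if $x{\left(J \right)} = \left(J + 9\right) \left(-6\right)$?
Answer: $\frac{1}{1659} \approx 0.00060277$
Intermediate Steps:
$E = - \frac{571}{2}$ ($E = \frac{-374 - 197}{2} = \frac{1}{2} \left(-571\right) = - \frac{571}{2} \approx -285.5$)
$x{\left(J \right)} = -54 - 6 J$ ($x{\left(J \right)} = \left(9 + J\right) \left(-6\right) = -54 - 6 J$)
$\frac{1}{x{\left(E \right)}} = \frac{1}{-54 - -1713} = \frac{1}{-54 + 1713} = \frac{1}{1659}$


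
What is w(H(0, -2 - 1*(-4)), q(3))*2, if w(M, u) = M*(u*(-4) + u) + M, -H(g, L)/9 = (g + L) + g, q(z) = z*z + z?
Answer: 1260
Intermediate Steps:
q(z) = z + z² (q(z) = z² + z = z + z²)
H(g, L) = -18*g - 9*L (H(g, L) = -9*((g + L) + g) = -9*((L + g) + g) = -9*(L + 2*g) = -18*g - 9*L)
w(M, u) = M - 3*M*u (w(M, u) = M*(-4*u + u) + M = M*(-3*u) + M = -3*M*u + M = M - 3*M*u)
w(H(0, -2 - 1*(-4)), q(3))*2 = ((-18*0 - 9*(-2 - 1*(-4)))*(1 - 9*(1 + 3)))*2 = ((0 - 9*(-2 + 4))*(1 - 9*4))*2 = ((0 - 9*2)*(1 - 3*12))*2 = ((0 - 18)*(1 - 36))*2 = -18*(-35)*2 = 630*2 = 1260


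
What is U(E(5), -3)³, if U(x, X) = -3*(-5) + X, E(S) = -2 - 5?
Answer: 1728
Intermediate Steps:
E(S) = -7
U(x, X) = 15 + X
U(E(5), -3)³ = (15 - 3)³ = 12³ = 1728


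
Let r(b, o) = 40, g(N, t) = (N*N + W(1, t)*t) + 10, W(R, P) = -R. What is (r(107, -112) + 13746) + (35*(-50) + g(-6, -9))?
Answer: 12091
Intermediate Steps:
g(N, t) = 10 + N² - t (g(N, t) = (N*N + (-1*1)*t) + 10 = (N² - t) + 10 = 10 + N² - t)
(r(107, -112) + 13746) + (35*(-50) + g(-6, -9)) = (40 + 13746) + (35*(-50) + (10 + (-6)² - 1*(-9))) = 13786 + (-1750 + (10 + 36 + 9)) = 13786 + (-1750 + 55) = 13786 - 1695 = 12091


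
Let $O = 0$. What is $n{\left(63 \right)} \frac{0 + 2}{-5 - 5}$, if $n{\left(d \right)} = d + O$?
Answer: $- \frac{63}{5} \approx -12.6$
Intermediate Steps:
$n{\left(d \right)} = d$ ($n{\left(d \right)} = d + 0 = d$)
$n{\left(63 \right)} \frac{0 + 2}{-5 - 5} = 63 \frac{0 + 2}{-5 - 5} = 63 \frac{2}{-10} = 63 \cdot 2 \left(- \frac{1}{10}\right) = 63 \left(- \frac{1}{5}\right) = - \frac{63}{5}$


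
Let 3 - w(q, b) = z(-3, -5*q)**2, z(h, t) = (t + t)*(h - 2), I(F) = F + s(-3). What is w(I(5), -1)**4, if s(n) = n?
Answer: 9988005398920081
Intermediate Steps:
I(F) = -3 + F (I(F) = F - 3 = -3 + F)
z(h, t) = 2*t*(-2 + h) (z(h, t) = (2*t)*(-2 + h) = 2*t*(-2 + h))
w(q, b) = 3 - 2500*q**2 (w(q, b) = 3 - (2*(-5*q)*(-2 - 3))**2 = 3 - (2*(-5*q)*(-5))**2 = 3 - (50*q)**2 = 3 - 2500*q**2)
w(I(5), -1)**4 = (3 - 2500*(-3 + 5)**2)**4 = (3 - 2500*2**2)**4 = (3 - 2500*4)**4 = (3 - 10000)**4 = (-9997)**4 = 9988005398920081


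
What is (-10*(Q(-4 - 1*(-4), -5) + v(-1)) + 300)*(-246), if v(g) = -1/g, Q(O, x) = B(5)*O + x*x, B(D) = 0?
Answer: -9840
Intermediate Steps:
Q(O, x) = x² (Q(O, x) = 0*O + x*x = 0 + x² = x²)
(-10*(Q(-4 - 1*(-4), -5) + v(-1)) + 300)*(-246) = (-10*((-5)² - 1/(-1)) + 300)*(-246) = (-10*(25 - 1*(-1)) + 300)*(-246) = (-10*(25 + 1) + 300)*(-246) = (-10*26 + 300)*(-246) = (-260 + 300)*(-246) = 40*(-246) = -9840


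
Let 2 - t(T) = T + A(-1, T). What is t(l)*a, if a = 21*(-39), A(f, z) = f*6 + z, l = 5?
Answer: 1638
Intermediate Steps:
A(f, z) = z + 6*f (A(f, z) = 6*f + z = z + 6*f)
a = -819
t(T) = 8 - 2*T (t(T) = 2 - (T + (T + 6*(-1))) = 2 - (T + (T - 6)) = 2 - (T + (-6 + T)) = 2 - (-6 + 2*T) = 2 + (6 - 2*T) = 8 - 2*T)
t(l)*a = (8 - 2*5)*(-819) = (8 - 10)*(-819) = -2*(-819) = 1638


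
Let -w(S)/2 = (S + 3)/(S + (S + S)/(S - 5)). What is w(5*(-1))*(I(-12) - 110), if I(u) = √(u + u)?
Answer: 110 - 2*I*√6 ≈ 110.0 - 4.899*I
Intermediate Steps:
I(u) = √2*√u (I(u) = √(2*u) = √2*√u)
w(S) = -2*(3 + S)/(S + 2*S/(-5 + S)) (w(S) = -2*(S + 3)/(S + (S + S)/(S - 5)) = -2*(3 + S)/(S + (2*S)/(-5 + S)) = -2*(3 + S)/(S + 2*S/(-5 + S)))
w(5*(-1))*(I(-12) - 110) = (2*(15 - (5*(-1))² + 2*(5*(-1)))/(((5*(-1)))*(-3 + 5*(-1))))*(√2*√(-12) - 110) = (2*(15 - 1*(-5)² + 2*(-5))/(-5*(-3 - 5)))*(√2*(2*I*√3) - 110) = (2*(-⅕)*(15 - 1*25 - 10)/(-8))*(2*I*√6 - 110) = (2*(-⅕)*(-⅛)*(15 - 25 - 10))*(-110 + 2*I*√6) = (2*(-⅕)*(-⅛)*(-20))*(-110 + 2*I*√6) = -(-110 + 2*I*√6) = 110 - 2*I*√6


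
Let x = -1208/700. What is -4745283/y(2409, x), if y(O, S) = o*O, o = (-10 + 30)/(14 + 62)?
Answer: -30053459/4015 ≈ -7485.3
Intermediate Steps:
x = -302/175 (x = -1208*1/700 = -302/175 ≈ -1.7257)
o = 5/19 (o = 20/76 = 20*(1/76) = 5/19 ≈ 0.26316)
y(O, S) = 5*O/19
-4745283/y(2409, x) = -4745283/((5/19)*2409) = -4745283/12045/19 = -4745283*19/12045 = -30053459/4015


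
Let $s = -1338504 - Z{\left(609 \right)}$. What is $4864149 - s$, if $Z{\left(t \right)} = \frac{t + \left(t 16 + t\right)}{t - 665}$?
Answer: $\frac{24809829}{4} \approx 6.2025 \cdot 10^{6}$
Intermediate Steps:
$Z{\left(t \right)} = \frac{18 t}{-665 + t}$ ($Z{\left(t \right)} = \frac{t + \left(16 t + t\right)}{-665 + t} = \frac{t + 17 t}{-665 + t} = \frac{18 t}{-665 + t}$)
$s = - \frac{5353233}{4}$ ($s = -1338504 - 18 \cdot 609 \frac{1}{-665 + 609} = -1338504 - 18 \cdot 609 \frac{1}{-56} = -1338504 - 18 \cdot 609 \left(- \frac{1}{56}\right) = -1338504 - - \frac{783}{4} = -1338504 + \frac{783}{4} = - \frac{5353233}{4} \approx -1.3383 \cdot 10^{6}$)
$4864149 - s = 4864149 - - \frac{5353233}{4} = 4864149 + \frac{5353233}{4} = \frac{24809829}{4}$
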